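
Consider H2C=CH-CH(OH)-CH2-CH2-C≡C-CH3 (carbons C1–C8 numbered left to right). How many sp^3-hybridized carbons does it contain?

4

C1: sp2
C2: sp2
C3: sp3 ✓
C4: sp3 ✓
C5: sp3 ✓
C6: sp
C7: sp
C8: sp3 ✓
C3, C4, C5, C8 → 4 sp3 carbons.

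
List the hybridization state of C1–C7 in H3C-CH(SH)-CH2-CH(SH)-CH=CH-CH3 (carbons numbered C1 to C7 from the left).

C1 carries 4 σ bonds, giving a steric number of 4, so it is sp3.
C2 is sp3: 4 σ bonds, 4 electron-density regions.
C3: 4 σ bonds — 4 electron domains, sp3.
C4 — 4 σ bonds. Steric number 4, so sp3.
C5 carries 3 σ bonds, plus one π bond, giving a steric number of 3, so it is sp2.
C6 is sp2: 3 σ bonds, plus one π bond, 3 electron-density regions.
C7: 4 σ bonds; 4 regions of electron density → sp3.

C1 sp3, C2 sp3, C3 sp3, C4 sp3, C5 sp2, C6 sp2, C7 sp3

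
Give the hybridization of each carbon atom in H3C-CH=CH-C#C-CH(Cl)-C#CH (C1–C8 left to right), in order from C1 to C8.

C1 (4 σ bonds) has steric number 4: sp3.
C2 is sp2: 3 σ bonds, plus one π bond, 3 electron-density regions.
C3 — 3 σ bonds, plus one π bond. Steric number 3, so sp2.
C4 carries 2 σ bonds, plus two π bonds, giving a steric number of 2, so it is sp.
C5 — 2 σ bonds, plus two π bonds. Steric number 2, so sp.
C6: 4 σ bonds; 4 regions of electron density → sp3.
C7 is sp: 2 σ bonds, plus two π bonds, 2 electron-density regions.
C8 has 2 σ bonds, plus two π bonds: steric number 2 → sp.

C1 sp3, C2 sp2, C3 sp2, C4 sp, C5 sp, C6 sp3, C7 sp, C8 sp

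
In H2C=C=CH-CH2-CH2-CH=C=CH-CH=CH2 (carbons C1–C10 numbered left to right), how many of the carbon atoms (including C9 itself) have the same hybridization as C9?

6

C9 is sp2 (one π bond).
C1: sp2 ✓
C2: sp
C3: sp2 ✓
C4: sp3
C5: sp3
C6: sp2 ✓
C7: sp
C8: sp2 ✓
C9: sp2 ✓
C10: sp2 ✓
6 carbons are sp2.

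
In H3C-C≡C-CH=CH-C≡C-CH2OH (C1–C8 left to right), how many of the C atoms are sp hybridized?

4

C1: sp3
C2: sp ✓
C3: sp ✓
C4: sp2
C5: sp2
C6: sp ✓
C7: sp ✓
C8: sp3
C2, C3, C6, C7 → 4 sp carbons.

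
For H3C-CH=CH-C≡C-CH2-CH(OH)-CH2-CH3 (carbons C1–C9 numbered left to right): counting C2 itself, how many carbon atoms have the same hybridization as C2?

C2 is sp2 (one π bond).
C1: sp3
C2: sp2 ✓
C3: sp2 ✓
C4: sp
C5: sp
C6: sp3
C7: sp3
C8: sp3
C9: sp3
2 carbons are sp2.

2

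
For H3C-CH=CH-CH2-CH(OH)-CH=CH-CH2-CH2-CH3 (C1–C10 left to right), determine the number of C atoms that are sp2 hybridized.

C1: sp3
C2: sp2 ✓
C3: sp2 ✓
C4: sp3
C5: sp3
C6: sp2 ✓
C7: sp2 ✓
C8: sp3
C9: sp3
C10: sp3
C2, C3, C6, C7 → 4 sp2 carbons.

4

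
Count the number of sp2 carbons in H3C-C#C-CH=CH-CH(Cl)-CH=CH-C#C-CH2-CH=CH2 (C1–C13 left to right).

C1: sp3
C2: sp
C3: sp
C4: sp2 ✓
C5: sp2 ✓
C6: sp3
C7: sp2 ✓
C8: sp2 ✓
C9: sp
C10: sp
C11: sp3
C12: sp2 ✓
C13: sp2 ✓
C4, C5, C7, C8, C12, C13 → 6 sp2 carbons.

6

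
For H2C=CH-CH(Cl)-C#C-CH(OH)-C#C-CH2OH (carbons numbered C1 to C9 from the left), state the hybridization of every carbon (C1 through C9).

C1 (3 σ bonds, plus one π bond) has steric number 3: sp2.
C2: 3 σ bonds, plus one π bond; 3 regions of electron density → sp2.
C3 is sp3: 4 σ bonds, 4 electron-density regions.
C4 (2 σ bonds, plus two π bonds) has steric number 2: sp.
C5: 2 σ bonds, plus two π bonds — 2 electron domains, sp.
C6: 4 σ bonds; 4 regions of electron density → sp3.
C7 — 2 σ bonds, plus two π bonds. Steric number 2, so sp.
C8 — 2 σ bonds, plus two π bonds. Steric number 2, so sp.
C9 is sp3: 4 σ bonds, 4 electron-density regions.

C1 sp2, C2 sp2, C3 sp3, C4 sp, C5 sp, C6 sp3, C7 sp, C8 sp, C9 sp3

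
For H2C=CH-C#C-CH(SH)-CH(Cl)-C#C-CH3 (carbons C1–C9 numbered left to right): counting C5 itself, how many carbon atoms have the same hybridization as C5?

3

C5 is sp3 (only σ bonds).
C1: sp2
C2: sp2
C3: sp
C4: sp
C5: sp3 ✓
C6: sp3 ✓
C7: sp
C8: sp
C9: sp3 ✓
3 carbons are sp3.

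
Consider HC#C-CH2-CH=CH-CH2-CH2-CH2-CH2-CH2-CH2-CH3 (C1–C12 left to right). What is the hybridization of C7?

C7 carries 4 σ bonds, giving a steric number of 4, so it is sp3.

sp³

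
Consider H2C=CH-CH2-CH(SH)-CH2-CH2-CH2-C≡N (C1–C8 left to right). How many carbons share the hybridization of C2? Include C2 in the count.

2

C2 is sp2 (one π bond).
C1: sp2 ✓
C2: sp2 ✓
C3: sp3
C4: sp3
C5: sp3
C6: sp3
C7: sp3
C8: sp
2 carbons are sp2.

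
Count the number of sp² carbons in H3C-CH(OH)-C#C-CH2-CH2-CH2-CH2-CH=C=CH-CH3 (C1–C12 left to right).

C1: sp3
C2: sp3
C3: sp
C4: sp
C5: sp3
C6: sp3
C7: sp3
C8: sp3
C9: sp2 ✓
C10: sp
C11: sp2 ✓
C12: sp3
C9, C11 → 2 sp2 carbons.

2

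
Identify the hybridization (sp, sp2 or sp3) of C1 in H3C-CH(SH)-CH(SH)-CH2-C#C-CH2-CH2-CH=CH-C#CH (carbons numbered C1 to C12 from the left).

sp3

C1 — 4 σ bonds. Steric number 4, so sp3.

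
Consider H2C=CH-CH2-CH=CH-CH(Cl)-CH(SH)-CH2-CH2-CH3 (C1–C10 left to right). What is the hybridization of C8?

sp^3

C8: 4 σ bonds — 4 electron domains, sp3.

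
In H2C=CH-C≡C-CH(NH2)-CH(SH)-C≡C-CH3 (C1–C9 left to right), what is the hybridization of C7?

C7 has 2 σ bonds, plus two π bonds: steric number 2 → sp.

sp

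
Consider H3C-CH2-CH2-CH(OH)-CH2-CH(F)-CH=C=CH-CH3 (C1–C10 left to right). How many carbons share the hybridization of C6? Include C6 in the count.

C6 is sp3 (only σ bonds).
C1: sp3 ✓
C2: sp3 ✓
C3: sp3 ✓
C4: sp3 ✓
C5: sp3 ✓
C6: sp3 ✓
C7: sp2
C8: sp
C9: sp2
C10: sp3 ✓
7 carbons are sp3.

7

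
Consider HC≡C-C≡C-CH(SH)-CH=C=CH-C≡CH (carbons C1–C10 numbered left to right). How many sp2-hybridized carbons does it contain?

2

C1: sp
C2: sp
C3: sp
C4: sp
C5: sp3
C6: sp2 ✓
C7: sp
C8: sp2 ✓
C9: sp
C10: sp
C6, C8 → 2 sp2 carbons.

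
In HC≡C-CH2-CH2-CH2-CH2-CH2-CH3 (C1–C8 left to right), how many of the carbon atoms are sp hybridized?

2

C1: sp ✓
C2: sp ✓
C3: sp3
C4: sp3
C5: sp3
C6: sp3
C7: sp3
C8: sp3
C1, C2 → 2 sp carbons.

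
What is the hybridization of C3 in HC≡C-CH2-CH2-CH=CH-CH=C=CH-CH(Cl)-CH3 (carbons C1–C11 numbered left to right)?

C3 — 4 σ bonds. Steric number 4, so sp3.

sp3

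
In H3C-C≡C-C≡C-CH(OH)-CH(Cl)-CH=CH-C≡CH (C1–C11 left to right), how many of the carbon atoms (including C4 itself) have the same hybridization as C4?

6

C4 is sp (two π bonds).
C1: sp3
C2: sp ✓
C3: sp ✓
C4: sp ✓
C5: sp ✓
C6: sp3
C7: sp3
C8: sp2
C9: sp2
C10: sp ✓
C11: sp ✓
6 carbons are sp.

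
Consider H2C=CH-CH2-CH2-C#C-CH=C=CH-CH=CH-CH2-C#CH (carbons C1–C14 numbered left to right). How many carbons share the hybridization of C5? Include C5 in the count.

C5 is sp (two π bonds).
C1: sp2
C2: sp2
C3: sp3
C4: sp3
C5: sp ✓
C6: sp ✓
C7: sp2
C8: sp ✓
C9: sp2
C10: sp2
C11: sp2
C12: sp3
C13: sp ✓
C14: sp ✓
5 carbons are sp.

5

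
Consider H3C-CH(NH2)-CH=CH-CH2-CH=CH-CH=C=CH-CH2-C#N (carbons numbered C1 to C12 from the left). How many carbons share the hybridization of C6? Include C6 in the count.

C6 is sp2 (one π bond).
C1: sp3
C2: sp3
C3: sp2 ✓
C4: sp2 ✓
C5: sp3
C6: sp2 ✓
C7: sp2 ✓
C8: sp2 ✓
C9: sp
C10: sp2 ✓
C11: sp3
C12: sp
6 carbons are sp2.

6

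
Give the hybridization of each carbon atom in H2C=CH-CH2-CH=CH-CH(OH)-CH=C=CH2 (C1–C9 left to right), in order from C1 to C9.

C1 sp2, C2 sp2, C3 sp3, C4 sp2, C5 sp2, C6 sp3, C7 sp2, C8 sp, C9 sp2

C1: 3 σ bonds, plus one π bond; 3 regions of electron density → sp2.
C2 is sp2: 3 σ bonds, plus one π bond, 3 electron-density regions.
C3 (4 σ bonds) has steric number 4: sp3.
C4 has 3 σ bonds, plus one π bond: steric number 3 → sp2.
C5: 3 σ bonds, plus one π bond — 3 electron domains, sp2.
C6: 4 σ bonds — 4 electron domains, sp3.
C7 carries 3 σ bonds, plus one π bond, giving a steric number of 3, so it is sp2.
C8 carries 2 σ bonds, plus two π bonds, giving a steric number of 2, so it is sp.
C9 (3 σ bonds, plus one π bond) has steric number 3: sp2.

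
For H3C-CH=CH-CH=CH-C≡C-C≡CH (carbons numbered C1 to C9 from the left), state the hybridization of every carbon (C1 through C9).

C1 sp3, C2 sp2, C3 sp2, C4 sp2, C5 sp2, C6 sp, C7 sp, C8 sp, C9 sp

C1 is sp3: 4 σ bonds, 4 electron-density regions.
C2: 3 σ bonds, plus one π bond; 3 regions of electron density → sp2.
C3: 3 σ bonds, plus one π bond — 3 electron domains, sp2.
C4: 3 σ bonds, plus one π bond — 3 electron domains, sp2.
C5: 3 σ bonds, plus one π bond; 3 regions of electron density → sp2.
C6: 2 σ bonds, plus two π bonds; 2 regions of electron density → sp.
C7 — 2 σ bonds, plus two π bonds. Steric number 2, so sp.
C8: 2 σ bonds, plus two π bonds; 2 regions of electron density → sp.
C9 — 2 σ bonds, plus two π bonds. Steric number 2, so sp.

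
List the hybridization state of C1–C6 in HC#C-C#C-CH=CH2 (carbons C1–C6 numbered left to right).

C1 sp, C2 sp, C3 sp, C4 sp, C5 sp2, C6 sp2

C1 has 2 σ bonds, plus two π bonds: steric number 2 → sp.
C2: 2 σ bonds, plus two π bonds; 2 regions of electron density → sp.
C3 is sp: 2 σ bonds, plus two π bonds, 2 electron-density regions.
C4 has 2 σ bonds, plus two π bonds: steric number 2 → sp.
C5 (3 σ bonds, plus one π bond) has steric number 3: sp2.
C6 carries 3 σ bonds, plus one π bond, giving a steric number of 3, so it is sp2.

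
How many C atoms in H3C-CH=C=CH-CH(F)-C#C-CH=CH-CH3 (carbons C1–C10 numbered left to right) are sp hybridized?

3

C1: sp3
C2: sp2
C3: sp ✓
C4: sp2
C5: sp3
C6: sp ✓
C7: sp ✓
C8: sp2
C9: sp2
C10: sp3
C3, C6, C7 → 3 sp carbons.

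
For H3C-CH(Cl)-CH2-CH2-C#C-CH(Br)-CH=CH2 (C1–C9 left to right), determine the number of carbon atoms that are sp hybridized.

C1: sp3
C2: sp3
C3: sp3
C4: sp3
C5: sp ✓
C6: sp ✓
C7: sp3
C8: sp2
C9: sp2
C5, C6 → 2 sp carbons.

2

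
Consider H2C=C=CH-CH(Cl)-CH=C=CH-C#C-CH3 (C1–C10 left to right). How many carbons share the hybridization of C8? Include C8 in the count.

C8 is sp (two π bonds).
C1: sp2
C2: sp ✓
C3: sp2
C4: sp3
C5: sp2
C6: sp ✓
C7: sp2
C8: sp ✓
C9: sp ✓
C10: sp3
4 carbons are sp.

4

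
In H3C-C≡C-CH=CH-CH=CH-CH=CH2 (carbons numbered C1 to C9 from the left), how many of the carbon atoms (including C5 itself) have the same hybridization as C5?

C5 is sp2 (one π bond).
C1: sp3
C2: sp
C3: sp
C4: sp2 ✓
C5: sp2 ✓
C6: sp2 ✓
C7: sp2 ✓
C8: sp2 ✓
C9: sp2 ✓
6 carbons are sp2.

6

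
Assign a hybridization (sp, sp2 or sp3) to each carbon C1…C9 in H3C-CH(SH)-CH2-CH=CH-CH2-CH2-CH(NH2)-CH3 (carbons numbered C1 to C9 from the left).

C1 sp3, C2 sp3, C3 sp3, C4 sp2, C5 sp2, C6 sp3, C7 sp3, C8 sp3, C9 sp3

C1 — 4 σ bonds. Steric number 4, so sp3.
C2 — 4 σ bonds. Steric number 4, so sp3.
C3 carries 4 σ bonds, giving a steric number of 4, so it is sp3.
C4: 3 σ bonds, plus one π bond; 3 regions of electron density → sp2.
C5: 3 σ bonds, plus one π bond — 3 electron domains, sp2.
C6 carries 4 σ bonds, giving a steric number of 4, so it is sp3.
C7: 4 σ bonds — 4 electron domains, sp3.
C8 carries 4 σ bonds, giving a steric number of 4, so it is sp3.
C9 — 4 σ bonds. Steric number 4, so sp3.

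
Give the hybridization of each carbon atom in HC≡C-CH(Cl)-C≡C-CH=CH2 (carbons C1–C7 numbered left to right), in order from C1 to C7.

C1 sp, C2 sp, C3 sp3, C4 sp, C5 sp, C6 sp2, C7 sp2

C1: 2 σ bonds, plus two π bonds — 2 electron domains, sp.
C2 — 2 σ bonds, plus two π bonds. Steric number 2, so sp.
C3 has 4 σ bonds: steric number 4 → sp3.
C4 carries 2 σ bonds, plus two π bonds, giving a steric number of 2, so it is sp.
C5 — 2 σ bonds, plus two π bonds. Steric number 2, so sp.
C6 (3 σ bonds, plus one π bond) has steric number 3: sp2.
C7 is sp2: 3 σ bonds, plus one π bond, 3 electron-density regions.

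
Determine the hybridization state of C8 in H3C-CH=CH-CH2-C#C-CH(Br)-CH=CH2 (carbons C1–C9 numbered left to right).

sp2

C8: 3 σ bonds, plus one π bond; 3 regions of electron density → sp2.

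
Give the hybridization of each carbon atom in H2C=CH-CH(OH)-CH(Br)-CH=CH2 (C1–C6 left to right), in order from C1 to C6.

C1 sp2, C2 sp2, C3 sp3, C4 sp3, C5 sp2, C6 sp2

C1: 3 σ bonds, plus one π bond — 3 electron domains, sp2.
C2 has 3 σ bonds, plus one π bond: steric number 3 → sp2.
C3 has 4 σ bonds: steric number 4 → sp3.
C4 has 4 σ bonds: steric number 4 → sp3.
C5 is sp2: 3 σ bonds, plus one π bond, 3 electron-density regions.
C6: 3 σ bonds, plus one π bond; 3 regions of electron density → sp2.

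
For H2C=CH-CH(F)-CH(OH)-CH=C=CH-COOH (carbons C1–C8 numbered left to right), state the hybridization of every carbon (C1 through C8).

C1 sp2, C2 sp2, C3 sp3, C4 sp3, C5 sp2, C6 sp, C7 sp2, C8 sp2

C1: 3 σ bonds, plus one π bond — 3 electron domains, sp2.
C2 — 3 σ bonds, plus one π bond. Steric number 3, so sp2.
C3 has 4 σ bonds: steric number 4 → sp3.
C4 has 4 σ bonds: steric number 4 → sp3.
C5 has 3 σ bonds, plus one π bond: steric number 3 → sp2.
C6 — 2 σ bonds, plus two π bonds. Steric number 2, so sp.
C7 carries 3 σ bonds, plus one π bond, giving a steric number of 3, so it is sp2.
C8: 3 σ bonds, plus one π bond; 3 regions of electron density → sp2.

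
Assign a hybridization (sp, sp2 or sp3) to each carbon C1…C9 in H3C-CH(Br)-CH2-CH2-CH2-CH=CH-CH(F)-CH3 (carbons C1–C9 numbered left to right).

C1 sp3, C2 sp3, C3 sp3, C4 sp3, C5 sp3, C6 sp2, C7 sp2, C8 sp3, C9 sp3

C1 — 4 σ bonds. Steric number 4, so sp3.
C2 — 4 σ bonds. Steric number 4, so sp3.
C3 has 4 σ bonds: steric number 4 → sp3.
C4 (4 σ bonds) has steric number 4: sp3.
C5: 4 σ bonds — 4 electron domains, sp3.
C6 carries 3 σ bonds, plus one π bond, giving a steric number of 3, so it is sp2.
C7 (3 σ bonds, plus one π bond) has steric number 3: sp2.
C8 carries 4 σ bonds, giving a steric number of 4, so it is sp3.
C9 (4 σ bonds) has steric number 4: sp3.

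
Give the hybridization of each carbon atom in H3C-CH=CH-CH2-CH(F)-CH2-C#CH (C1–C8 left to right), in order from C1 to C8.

C1: 4 σ bonds — 4 electron domains, sp3.
C2: 3 σ bonds, plus one π bond — 3 electron domains, sp2.
C3 is sp2: 3 σ bonds, plus one π bond, 3 electron-density regions.
C4 (4 σ bonds) has steric number 4: sp3.
C5: 4 σ bonds; 4 regions of electron density → sp3.
C6 — 4 σ bonds. Steric number 4, so sp3.
C7 carries 2 σ bonds, plus two π bonds, giving a steric number of 2, so it is sp.
C8 — 2 σ bonds, plus two π bonds. Steric number 2, so sp.

C1 sp3, C2 sp2, C3 sp2, C4 sp3, C5 sp3, C6 sp3, C7 sp, C8 sp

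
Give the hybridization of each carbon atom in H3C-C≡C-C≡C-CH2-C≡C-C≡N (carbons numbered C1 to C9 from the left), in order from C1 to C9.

C1 sp3, C2 sp, C3 sp, C4 sp, C5 sp, C6 sp3, C7 sp, C8 sp, C9 sp

C1: 4 σ bonds — 4 electron domains, sp3.
C2 carries 2 σ bonds, plus two π bonds, giving a steric number of 2, so it is sp.
C3 carries 2 σ bonds, plus two π bonds, giving a steric number of 2, so it is sp.
C4 carries 2 σ bonds, plus two π bonds, giving a steric number of 2, so it is sp.
C5 has 2 σ bonds, plus two π bonds: steric number 2 → sp.
C6 has 4 σ bonds: steric number 4 → sp3.
C7 — 2 σ bonds, plus two π bonds. Steric number 2, so sp.
C8 has 2 σ bonds, plus two π bonds: steric number 2 → sp.
C9 — 2 σ bonds, plus two π bonds. Steric number 2, so sp.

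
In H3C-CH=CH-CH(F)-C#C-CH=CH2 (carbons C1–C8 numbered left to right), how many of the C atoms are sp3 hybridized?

C1: sp3 ✓
C2: sp2
C3: sp2
C4: sp3 ✓
C5: sp
C6: sp
C7: sp2
C8: sp2
C1, C4 → 2 sp3 carbons.

2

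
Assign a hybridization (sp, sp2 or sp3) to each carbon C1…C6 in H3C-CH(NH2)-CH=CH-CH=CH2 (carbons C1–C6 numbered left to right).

C1 sp3, C2 sp3, C3 sp2, C4 sp2, C5 sp2, C6 sp2

C1: 4 σ bonds; 4 regions of electron density → sp3.
C2 carries 4 σ bonds, giving a steric number of 4, so it is sp3.
C3 — 3 σ bonds, plus one π bond. Steric number 3, so sp2.
C4: 3 σ bonds, plus one π bond; 3 regions of electron density → sp2.
C5 carries 3 σ bonds, plus one π bond, giving a steric number of 3, so it is sp2.
C6 (3 σ bonds, plus one π bond) has steric number 3: sp2.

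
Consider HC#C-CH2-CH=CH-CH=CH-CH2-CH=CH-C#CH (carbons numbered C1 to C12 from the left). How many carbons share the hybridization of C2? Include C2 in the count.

4

C2 is sp (two π bonds).
C1: sp ✓
C2: sp ✓
C3: sp3
C4: sp2
C5: sp2
C6: sp2
C7: sp2
C8: sp3
C9: sp2
C10: sp2
C11: sp ✓
C12: sp ✓
4 carbons are sp.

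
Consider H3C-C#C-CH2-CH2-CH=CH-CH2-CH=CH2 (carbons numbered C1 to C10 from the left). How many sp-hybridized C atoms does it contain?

C1: sp3
C2: sp ✓
C3: sp ✓
C4: sp3
C5: sp3
C6: sp2
C7: sp2
C8: sp3
C9: sp2
C10: sp2
C2, C3 → 2 sp carbons.

2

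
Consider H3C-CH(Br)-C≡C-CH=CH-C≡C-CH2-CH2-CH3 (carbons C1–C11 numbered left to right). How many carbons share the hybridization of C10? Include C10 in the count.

5

C10 is sp3 (only σ bonds).
C1: sp3 ✓
C2: sp3 ✓
C3: sp
C4: sp
C5: sp2
C6: sp2
C7: sp
C8: sp
C9: sp3 ✓
C10: sp3 ✓
C11: sp3 ✓
5 carbons are sp3.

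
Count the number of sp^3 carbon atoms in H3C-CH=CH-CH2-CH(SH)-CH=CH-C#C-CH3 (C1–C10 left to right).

4

C1: sp3 ✓
C2: sp2
C3: sp2
C4: sp3 ✓
C5: sp3 ✓
C6: sp2
C7: sp2
C8: sp
C9: sp
C10: sp3 ✓
C1, C4, C5, C10 → 4 sp3 carbons.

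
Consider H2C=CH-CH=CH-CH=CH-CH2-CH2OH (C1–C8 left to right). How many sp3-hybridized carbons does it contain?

2

C1: sp2
C2: sp2
C3: sp2
C4: sp2
C5: sp2
C6: sp2
C7: sp3 ✓
C8: sp3 ✓
C7, C8 → 2 sp3 carbons.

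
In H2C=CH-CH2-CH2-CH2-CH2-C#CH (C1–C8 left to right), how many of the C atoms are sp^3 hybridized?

C1: sp2
C2: sp2
C3: sp3 ✓
C4: sp3 ✓
C5: sp3 ✓
C6: sp3 ✓
C7: sp
C8: sp
C3, C4, C5, C6 → 4 sp3 carbons.

4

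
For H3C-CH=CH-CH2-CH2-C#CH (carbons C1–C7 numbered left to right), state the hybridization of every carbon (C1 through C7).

C1 sp3, C2 sp2, C3 sp2, C4 sp3, C5 sp3, C6 sp, C7 sp

C1 (4 σ bonds) has steric number 4: sp3.
C2 carries 3 σ bonds, plus one π bond, giving a steric number of 3, so it is sp2.
C3: 3 σ bonds, plus one π bond; 3 regions of electron density → sp2.
C4: 4 σ bonds; 4 regions of electron density → sp3.
C5: 4 σ bonds — 4 electron domains, sp3.
C6 carries 2 σ bonds, plus two π bonds, giving a steric number of 2, so it is sp.
C7 carries 2 σ bonds, plus two π bonds, giving a steric number of 2, so it is sp.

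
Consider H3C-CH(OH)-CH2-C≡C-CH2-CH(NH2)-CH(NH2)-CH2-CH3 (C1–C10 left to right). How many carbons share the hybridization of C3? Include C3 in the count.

C3 is sp3 (only σ bonds).
C1: sp3 ✓
C2: sp3 ✓
C3: sp3 ✓
C4: sp
C5: sp
C6: sp3 ✓
C7: sp3 ✓
C8: sp3 ✓
C9: sp3 ✓
C10: sp3 ✓
8 carbons are sp3.

8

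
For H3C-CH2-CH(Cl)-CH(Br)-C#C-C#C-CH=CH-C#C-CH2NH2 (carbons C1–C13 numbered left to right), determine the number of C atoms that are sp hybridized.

C1: sp3
C2: sp3
C3: sp3
C4: sp3
C5: sp ✓
C6: sp ✓
C7: sp ✓
C8: sp ✓
C9: sp2
C10: sp2
C11: sp ✓
C12: sp ✓
C13: sp3
C5, C6, C7, C8, C11, C12 → 6 sp carbons.

6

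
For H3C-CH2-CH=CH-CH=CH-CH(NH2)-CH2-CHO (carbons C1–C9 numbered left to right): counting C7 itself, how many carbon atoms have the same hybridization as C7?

C7 is sp3 (only σ bonds).
C1: sp3 ✓
C2: sp3 ✓
C3: sp2
C4: sp2
C5: sp2
C6: sp2
C7: sp3 ✓
C8: sp3 ✓
C9: sp2
4 carbons are sp3.

4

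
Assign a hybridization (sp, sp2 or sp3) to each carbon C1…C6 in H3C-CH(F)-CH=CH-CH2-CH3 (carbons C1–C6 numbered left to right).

C1 has 4 σ bonds: steric number 4 → sp3.
C2 is sp3: 4 σ bonds, 4 electron-density regions.
C3 has 3 σ bonds, plus one π bond: steric number 3 → sp2.
C4: 3 σ bonds, plus one π bond — 3 electron domains, sp2.
C5 (4 σ bonds) has steric number 4: sp3.
C6: 4 σ bonds; 4 regions of electron density → sp3.

C1 sp3, C2 sp3, C3 sp2, C4 sp2, C5 sp3, C6 sp3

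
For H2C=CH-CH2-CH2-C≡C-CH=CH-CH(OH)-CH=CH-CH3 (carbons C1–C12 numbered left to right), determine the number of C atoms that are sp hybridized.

2

C1: sp2
C2: sp2
C3: sp3
C4: sp3
C5: sp ✓
C6: sp ✓
C7: sp2
C8: sp2
C9: sp3
C10: sp2
C11: sp2
C12: sp3
C5, C6 → 2 sp carbons.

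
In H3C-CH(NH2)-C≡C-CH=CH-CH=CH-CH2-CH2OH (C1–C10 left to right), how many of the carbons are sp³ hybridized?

C1: sp3 ✓
C2: sp3 ✓
C3: sp
C4: sp
C5: sp2
C6: sp2
C7: sp2
C8: sp2
C9: sp3 ✓
C10: sp3 ✓
C1, C2, C9, C10 → 4 sp3 carbons.

4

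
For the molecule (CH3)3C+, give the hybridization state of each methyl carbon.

sp³

Each methyl carbon is sp3: 4 σ bonds, 4 electron-density regions.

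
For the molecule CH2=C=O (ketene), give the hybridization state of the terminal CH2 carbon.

The terminal CH2 carbon: 3 σ bonds, plus one π bond; 3 regions of electron density → sp2.

sp^2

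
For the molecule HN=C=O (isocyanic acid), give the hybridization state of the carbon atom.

The carbon atom (2 σ bonds, plus two π bonds) has steric number 2: sp.

sp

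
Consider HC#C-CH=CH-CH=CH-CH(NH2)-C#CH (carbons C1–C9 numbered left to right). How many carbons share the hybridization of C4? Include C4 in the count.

C4 is sp2 (one π bond).
C1: sp
C2: sp
C3: sp2 ✓
C4: sp2 ✓
C5: sp2 ✓
C6: sp2 ✓
C7: sp3
C8: sp
C9: sp
4 carbons are sp2.

4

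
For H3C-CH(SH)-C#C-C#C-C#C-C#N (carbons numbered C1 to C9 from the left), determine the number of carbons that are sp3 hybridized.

C1: sp3 ✓
C2: sp3 ✓
C3: sp
C4: sp
C5: sp
C6: sp
C7: sp
C8: sp
C9: sp
C1, C2 → 2 sp3 carbons.

2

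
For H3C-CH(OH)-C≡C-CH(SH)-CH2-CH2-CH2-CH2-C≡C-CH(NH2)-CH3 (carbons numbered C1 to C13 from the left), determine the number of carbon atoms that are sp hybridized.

4

C1: sp3
C2: sp3
C3: sp ✓
C4: sp ✓
C5: sp3
C6: sp3
C7: sp3
C8: sp3
C9: sp3
C10: sp ✓
C11: sp ✓
C12: sp3
C13: sp3
C3, C4, C10, C11 → 4 sp carbons.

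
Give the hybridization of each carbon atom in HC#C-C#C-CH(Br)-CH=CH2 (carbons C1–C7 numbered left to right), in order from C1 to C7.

C1 (2 σ bonds, plus two π bonds) has steric number 2: sp.
C2 (2 σ bonds, plus two π bonds) has steric number 2: sp.
C3 (2 σ bonds, plus two π bonds) has steric number 2: sp.
C4: 2 σ bonds, plus two π bonds; 2 regions of electron density → sp.
C5 is sp3: 4 σ bonds, 4 electron-density regions.
C6 — 3 σ bonds, plus one π bond. Steric number 3, so sp2.
C7 — 3 σ bonds, plus one π bond. Steric number 3, so sp2.

C1 sp, C2 sp, C3 sp, C4 sp, C5 sp3, C6 sp2, C7 sp2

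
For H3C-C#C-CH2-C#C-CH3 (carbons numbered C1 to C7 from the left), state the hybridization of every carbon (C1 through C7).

C1 sp3, C2 sp, C3 sp, C4 sp3, C5 sp, C6 sp, C7 sp3

C1: 4 σ bonds; 4 regions of electron density → sp3.
C2 is sp: 2 σ bonds, plus two π bonds, 2 electron-density regions.
C3: 2 σ bonds, plus two π bonds — 2 electron domains, sp.
C4 carries 4 σ bonds, giving a steric number of 4, so it is sp3.
C5 has 2 σ bonds, plus two π bonds: steric number 2 → sp.
C6 (2 σ bonds, plus two π bonds) has steric number 2: sp.
C7: 4 σ bonds; 4 regions of electron density → sp3.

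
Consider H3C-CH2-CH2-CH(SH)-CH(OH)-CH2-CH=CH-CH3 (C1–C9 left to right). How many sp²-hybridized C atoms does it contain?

C1: sp3
C2: sp3
C3: sp3
C4: sp3
C5: sp3
C6: sp3
C7: sp2 ✓
C8: sp2 ✓
C9: sp3
C7, C8 → 2 sp2 carbons.

2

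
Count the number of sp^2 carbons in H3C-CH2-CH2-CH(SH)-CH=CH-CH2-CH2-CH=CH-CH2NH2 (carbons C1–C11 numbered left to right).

C1: sp3
C2: sp3
C3: sp3
C4: sp3
C5: sp2 ✓
C6: sp2 ✓
C7: sp3
C8: sp3
C9: sp2 ✓
C10: sp2 ✓
C11: sp3
C5, C6, C9, C10 → 4 sp2 carbons.

4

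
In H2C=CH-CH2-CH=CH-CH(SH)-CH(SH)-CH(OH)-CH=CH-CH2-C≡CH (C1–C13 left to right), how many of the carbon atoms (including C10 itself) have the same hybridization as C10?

C10 is sp2 (one π bond).
C1: sp2 ✓
C2: sp2 ✓
C3: sp3
C4: sp2 ✓
C5: sp2 ✓
C6: sp3
C7: sp3
C8: sp3
C9: sp2 ✓
C10: sp2 ✓
C11: sp3
C12: sp
C13: sp
6 carbons are sp2.

6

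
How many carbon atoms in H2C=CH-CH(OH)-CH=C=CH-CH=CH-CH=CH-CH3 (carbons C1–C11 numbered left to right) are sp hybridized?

1

C1: sp2
C2: sp2
C3: sp3
C4: sp2
C5: sp ✓
C6: sp2
C7: sp2
C8: sp2
C9: sp2
C10: sp2
C11: sp3
C5 → 1 sp carbon.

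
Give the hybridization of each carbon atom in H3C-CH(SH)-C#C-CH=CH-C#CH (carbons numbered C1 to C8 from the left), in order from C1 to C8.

C1 is sp3: 4 σ bonds, 4 electron-density regions.
C2 has 4 σ bonds: steric number 4 → sp3.
C3 (2 σ bonds, plus two π bonds) has steric number 2: sp.
C4 (2 σ bonds, plus two π bonds) has steric number 2: sp.
C5 — 3 σ bonds, plus one π bond. Steric number 3, so sp2.
C6 (3 σ bonds, plus one π bond) has steric number 3: sp2.
C7 has 2 σ bonds, plus two π bonds: steric number 2 → sp.
C8: 2 σ bonds, plus two π bonds — 2 electron domains, sp.

C1 sp3, C2 sp3, C3 sp, C4 sp, C5 sp2, C6 sp2, C7 sp, C8 sp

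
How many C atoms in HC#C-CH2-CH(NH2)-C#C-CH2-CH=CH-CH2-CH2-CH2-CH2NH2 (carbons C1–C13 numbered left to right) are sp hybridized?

4

C1: sp ✓
C2: sp ✓
C3: sp3
C4: sp3
C5: sp ✓
C6: sp ✓
C7: sp3
C8: sp2
C9: sp2
C10: sp3
C11: sp3
C12: sp3
C13: sp3
C1, C2, C5, C6 → 4 sp carbons.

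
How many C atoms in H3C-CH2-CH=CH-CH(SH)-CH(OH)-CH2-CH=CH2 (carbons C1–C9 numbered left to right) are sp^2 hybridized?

C1: sp3
C2: sp3
C3: sp2 ✓
C4: sp2 ✓
C5: sp3
C6: sp3
C7: sp3
C8: sp2 ✓
C9: sp2 ✓
C3, C4, C8, C9 → 4 sp2 carbons.

4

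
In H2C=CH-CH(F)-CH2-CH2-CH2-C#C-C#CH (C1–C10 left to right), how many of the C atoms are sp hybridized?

4

C1: sp2
C2: sp2
C3: sp3
C4: sp3
C5: sp3
C6: sp3
C7: sp ✓
C8: sp ✓
C9: sp ✓
C10: sp ✓
C7, C8, C9, C10 → 4 sp carbons.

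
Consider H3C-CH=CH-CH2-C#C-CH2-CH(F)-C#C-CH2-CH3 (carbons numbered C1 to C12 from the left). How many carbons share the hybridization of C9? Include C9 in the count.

4

C9 is sp (two π bonds).
C1: sp3
C2: sp2
C3: sp2
C4: sp3
C5: sp ✓
C6: sp ✓
C7: sp3
C8: sp3
C9: sp ✓
C10: sp ✓
C11: sp3
C12: sp3
4 carbons are sp.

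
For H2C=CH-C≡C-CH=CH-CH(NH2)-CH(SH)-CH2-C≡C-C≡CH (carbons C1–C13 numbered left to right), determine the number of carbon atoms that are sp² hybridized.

4

C1: sp2 ✓
C2: sp2 ✓
C3: sp
C4: sp
C5: sp2 ✓
C6: sp2 ✓
C7: sp3
C8: sp3
C9: sp3
C10: sp
C11: sp
C12: sp
C13: sp
C1, C2, C5, C6 → 4 sp2 carbons.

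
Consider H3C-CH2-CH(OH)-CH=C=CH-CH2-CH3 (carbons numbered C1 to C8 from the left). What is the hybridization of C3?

C3 (4 σ bonds) has steric number 4: sp3.

sp^3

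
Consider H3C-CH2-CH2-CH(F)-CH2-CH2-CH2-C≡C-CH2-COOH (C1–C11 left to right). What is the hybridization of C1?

sp3

C1 has 4 σ bonds: steric number 4 → sp3.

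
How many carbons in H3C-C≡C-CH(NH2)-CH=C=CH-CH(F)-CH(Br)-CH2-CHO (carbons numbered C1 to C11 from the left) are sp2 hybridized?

3

C1: sp3
C2: sp
C3: sp
C4: sp3
C5: sp2 ✓
C6: sp
C7: sp2 ✓
C8: sp3
C9: sp3
C10: sp3
C11: sp2 ✓
C5, C7, C11 → 3 sp2 carbons.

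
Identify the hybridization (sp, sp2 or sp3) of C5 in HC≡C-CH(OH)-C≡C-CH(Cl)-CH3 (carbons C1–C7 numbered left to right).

sp

C5: 2 σ bonds, plus two π bonds — 2 electron domains, sp.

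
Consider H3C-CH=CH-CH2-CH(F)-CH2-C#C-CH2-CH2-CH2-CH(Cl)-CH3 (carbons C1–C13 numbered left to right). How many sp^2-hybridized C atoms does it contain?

C1: sp3
C2: sp2 ✓
C3: sp2 ✓
C4: sp3
C5: sp3
C6: sp3
C7: sp
C8: sp
C9: sp3
C10: sp3
C11: sp3
C12: sp3
C13: sp3
C2, C3 → 2 sp2 carbons.

2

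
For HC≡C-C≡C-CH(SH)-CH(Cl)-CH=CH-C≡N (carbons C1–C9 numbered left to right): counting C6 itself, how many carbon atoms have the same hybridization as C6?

2

C6 is sp3 (only σ bonds).
C1: sp
C2: sp
C3: sp
C4: sp
C5: sp3 ✓
C6: sp3 ✓
C7: sp2
C8: sp2
C9: sp
2 carbons are sp3.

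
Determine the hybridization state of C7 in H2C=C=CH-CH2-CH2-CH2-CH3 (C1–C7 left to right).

sp3

C7 has 4 σ bonds: steric number 4 → sp3.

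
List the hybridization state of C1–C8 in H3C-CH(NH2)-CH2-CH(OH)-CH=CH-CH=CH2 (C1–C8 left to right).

C1 is sp3: 4 σ bonds, 4 electron-density regions.
C2 — 4 σ bonds. Steric number 4, so sp3.
C3: 4 σ bonds — 4 electron domains, sp3.
C4 — 4 σ bonds. Steric number 4, so sp3.
C5: 3 σ bonds, plus one π bond — 3 electron domains, sp2.
C6 carries 3 σ bonds, plus one π bond, giving a steric number of 3, so it is sp2.
C7 has 3 σ bonds, plus one π bond: steric number 3 → sp2.
C8: 3 σ bonds, plus one π bond — 3 electron domains, sp2.

C1 sp3, C2 sp3, C3 sp3, C4 sp3, C5 sp2, C6 sp2, C7 sp2, C8 sp2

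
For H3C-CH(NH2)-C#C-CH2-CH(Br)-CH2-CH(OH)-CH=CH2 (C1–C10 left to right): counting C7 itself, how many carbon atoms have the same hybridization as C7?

6

C7 is sp3 (only σ bonds).
C1: sp3 ✓
C2: sp3 ✓
C3: sp
C4: sp
C5: sp3 ✓
C6: sp3 ✓
C7: sp3 ✓
C8: sp3 ✓
C9: sp2
C10: sp2
6 carbons are sp3.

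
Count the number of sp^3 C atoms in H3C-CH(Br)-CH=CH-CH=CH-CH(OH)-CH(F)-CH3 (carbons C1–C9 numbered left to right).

C1: sp3 ✓
C2: sp3 ✓
C3: sp2
C4: sp2
C5: sp2
C6: sp2
C7: sp3 ✓
C8: sp3 ✓
C9: sp3 ✓
C1, C2, C7, C8, C9 → 5 sp3 carbons.

5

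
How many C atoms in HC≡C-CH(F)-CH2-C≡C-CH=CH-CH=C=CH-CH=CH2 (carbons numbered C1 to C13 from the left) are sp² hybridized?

C1: sp
C2: sp
C3: sp3
C4: sp3
C5: sp
C6: sp
C7: sp2 ✓
C8: sp2 ✓
C9: sp2 ✓
C10: sp
C11: sp2 ✓
C12: sp2 ✓
C13: sp2 ✓
C7, C8, C9, C11, C12, C13 → 6 sp2 carbons.

6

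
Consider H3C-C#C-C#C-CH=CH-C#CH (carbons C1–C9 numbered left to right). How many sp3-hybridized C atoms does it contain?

1

C1: sp3 ✓
C2: sp
C3: sp
C4: sp
C5: sp
C6: sp2
C7: sp2
C8: sp
C9: sp
C1 → 1 sp3 carbon.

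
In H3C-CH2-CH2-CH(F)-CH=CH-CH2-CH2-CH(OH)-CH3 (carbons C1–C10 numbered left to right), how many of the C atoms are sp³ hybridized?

8

C1: sp3 ✓
C2: sp3 ✓
C3: sp3 ✓
C4: sp3 ✓
C5: sp2
C6: sp2
C7: sp3 ✓
C8: sp3 ✓
C9: sp3 ✓
C10: sp3 ✓
C1, C2, C3, C4, C7, C8, C9, C10 → 8 sp3 carbons.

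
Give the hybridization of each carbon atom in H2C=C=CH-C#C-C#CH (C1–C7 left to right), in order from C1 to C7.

C1: 3 σ bonds, plus one π bond — 3 electron domains, sp2.
C2 — 2 σ bonds, plus two π bonds. Steric number 2, so sp.
C3: 3 σ bonds, plus one π bond; 3 regions of electron density → sp2.
C4 (2 σ bonds, plus two π bonds) has steric number 2: sp.
C5 has 2 σ bonds, plus two π bonds: steric number 2 → sp.
C6 (2 σ bonds, plus two π bonds) has steric number 2: sp.
C7 has 2 σ bonds, plus two π bonds: steric number 2 → sp.

C1 sp2, C2 sp, C3 sp2, C4 sp, C5 sp, C6 sp, C7 sp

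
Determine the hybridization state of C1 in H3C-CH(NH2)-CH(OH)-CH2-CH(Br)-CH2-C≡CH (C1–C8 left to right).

sp^3

C1 carries 4 σ bonds, giving a steric number of 4, so it is sp3.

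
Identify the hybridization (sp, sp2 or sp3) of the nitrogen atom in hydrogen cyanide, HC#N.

The nitrogen atom is sp: 1 σ bond and 1 lone pair, plus two π bonds, 2 electron-density regions.

sp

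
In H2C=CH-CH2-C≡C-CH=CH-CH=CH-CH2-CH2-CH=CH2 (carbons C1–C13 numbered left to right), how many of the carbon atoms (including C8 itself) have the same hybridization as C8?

C8 is sp2 (one π bond).
C1: sp2 ✓
C2: sp2 ✓
C3: sp3
C4: sp
C5: sp
C6: sp2 ✓
C7: sp2 ✓
C8: sp2 ✓
C9: sp2 ✓
C10: sp3
C11: sp3
C12: sp2 ✓
C13: sp2 ✓
8 carbons are sp2.

8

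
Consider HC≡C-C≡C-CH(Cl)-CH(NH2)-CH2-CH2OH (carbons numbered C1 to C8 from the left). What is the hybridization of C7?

sp³

C7 carries 4 σ bonds, giving a steric number of 4, so it is sp3.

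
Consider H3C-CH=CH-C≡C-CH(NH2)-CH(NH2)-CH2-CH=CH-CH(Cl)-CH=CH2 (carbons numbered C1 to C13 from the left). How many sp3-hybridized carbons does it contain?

5

C1: sp3 ✓
C2: sp2
C3: sp2
C4: sp
C5: sp
C6: sp3 ✓
C7: sp3 ✓
C8: sp3 ✓
C9: sp2
C10: sp2
C11: sp3 ✓
C12: sp2
C13: sp2
C1, C6, C7, C8, C11 → 5 sp3 carbons.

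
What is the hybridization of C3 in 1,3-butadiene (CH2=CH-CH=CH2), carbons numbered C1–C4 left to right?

sp²

C3 — 3 σ bonds, plus one π bond. Steric number 3, so sp2.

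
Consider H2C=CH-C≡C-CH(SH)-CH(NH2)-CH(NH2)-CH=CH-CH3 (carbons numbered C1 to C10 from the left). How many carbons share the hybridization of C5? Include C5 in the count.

C5 is sp3 (only σ bonds).
C1: sp2
C2: sp2
C3: sp
C4: sp
C5: sp3 ✓
C6: sp3 ✓
C7: sp3 ✓
C8: sp2
C9: sp2
C10: sp3 ✓
4 carbons are sp3.

4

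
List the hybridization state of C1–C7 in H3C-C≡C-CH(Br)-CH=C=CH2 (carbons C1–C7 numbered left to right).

C1 (4 σ bonds) has steric number 4: sp3.
C2: 2 σ bonds, plus two π bonds — 2 electron domains, sp.
C3 is sp: 2 σ bonds, plus two π bonds, 2 electron-density regions.
C4 carries 4 σ bonds, giving a steric number of 4, so it is sp3.
C5 carries 3 σ bonds, plus one π bond, giving a steric number of 3, so it is sp2.
C6 — 2 σ bonds, plus two π bonds. Steric number 2, so sp.
C7 is sp2: 3 σ bonds, plus one π bond, 3 electron-density regions.

C1 sp3, C2 sp, C3 sp, C4 sp3, C5 sp2, C6 sp, C7 sp2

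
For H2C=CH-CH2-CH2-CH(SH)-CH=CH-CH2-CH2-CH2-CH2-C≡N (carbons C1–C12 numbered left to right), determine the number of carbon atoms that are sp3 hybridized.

C1: sp2
C2: sp2
C3: sp3 ✓
C4: sp3 ✓
C5: sp3 ✓
C6: sp2
C7: sp2
C8: sp3 ✓
C9: sp3 ✓
C10: sp3 ✓
C11: sp3 ✓
C12: sp
C3, C4, C5, C8, C9, C10, C11 → 7 sp3 carbons.

7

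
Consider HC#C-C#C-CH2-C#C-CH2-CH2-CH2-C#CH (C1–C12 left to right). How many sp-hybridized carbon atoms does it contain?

8

C1: sp ✓
C2: sp ✓
C3: sp ✓
C4: sp ✓
C5: sp3
C6: sp ✓
C7: sp ✓
C8: sp3
C9: sp3
C10: sp3
C11: sp ✓
C12: sp ✓
C1, C2, C3, C4, C6, C7, C11, C12 → 8 sp carbons.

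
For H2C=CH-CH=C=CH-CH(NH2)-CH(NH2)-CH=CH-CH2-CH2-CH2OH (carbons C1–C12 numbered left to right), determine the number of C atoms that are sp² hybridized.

6

C1: sp2 ✓
C2: sp2 ✓
C3: sp2 ✓
C4: sp
C5: sp2 ✓
C6: sp3
C7: sp3
C8: sp2 ✓
C9: sp2 ✓
C10: sp3
C11: sp3
C12: sp3
C1, C2, C3, C5, C8, C9 → 6 sp2 carbons.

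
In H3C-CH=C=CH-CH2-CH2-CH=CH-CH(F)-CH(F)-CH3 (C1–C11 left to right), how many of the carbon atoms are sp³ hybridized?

C1: sp3 ✓
C2: sp2
C3: sp
C4: sp2
C5: sp3 ✓
C6: sp3 ✓
C7: sp2
C8: sp2
C9: sp3 ✓
C10: sp3 ✓
C11: sp3 ✓
C1, C5, C6, C9, C10, C11 → 6 sp3 carbons.

6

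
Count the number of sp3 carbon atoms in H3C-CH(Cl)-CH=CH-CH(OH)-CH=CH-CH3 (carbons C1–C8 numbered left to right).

C1: sp3 ✓
C2: sp3 ✓
C3: sp2
C4: sp2
C5: sp3 ✓
C6: sp2
C7: sp2
C8: sp3 ✓
C1, C2, C5, C8 → 4 sp3 carbons.

4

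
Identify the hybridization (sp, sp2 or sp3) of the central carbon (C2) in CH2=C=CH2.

sp

Two σ bonds and two π bonds (one to each neighbour) → sp.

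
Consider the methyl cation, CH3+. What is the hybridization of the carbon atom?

Three σ bonds to H, empty p orbital → sp2, trigonal planar.

sp2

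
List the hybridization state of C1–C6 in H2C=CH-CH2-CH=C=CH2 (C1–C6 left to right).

C1 has 3 σ bonds, plus one π bond: steric number 3 → sp2.
C2: 3 σ bonds, plus one π bond; 3 regions of electron density → sp2.
C3 carries 4 σ bonds, giving a steric number of 4, so it is sp3.
C4: 3 σ bonds, plus one π bond — 3 electron domains, sp2.
C5: 2 σ bonds, plus two π bonds; 2 regions of electron density → sp.
C6 has 3 σ bonds, plus one π bond: steric number 3 → sp2.

C1 sp2, C2 sp2, C3 sp3, C4 sp2, C5 sp, C6 sp2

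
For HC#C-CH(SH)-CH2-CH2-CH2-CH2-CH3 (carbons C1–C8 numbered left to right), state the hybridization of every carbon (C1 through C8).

C1 sp, C2 sp, C3 sp3, C4 sp3, C5 sp3, C6 sp3, C7 sp3, C8 sp3

C1 has 2 σ bonds, plus two π bonds: steric number 2 → sp.
C2 — 2 σ bonds, plus two π bonds. Steric number 2, so sp.
C3 carries 4 σ bonds, giving a steric number of 4, so it is sp3.
C4 is sp3: 4 σ bonds, 4 electron-density regions.
C5: 4 σ bonds; 4 regions of electron density → sp3.
C6 (4 σ bonds) has steric number 4: sp3.
C7 (4 σ bonds) has steric number 4: sp3.
C8 has 4 σ bonds: steric number 4 → sp3.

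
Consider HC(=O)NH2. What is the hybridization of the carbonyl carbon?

The carbonyl carbon: 3 σ bonds, plus one π bond — 3 electron domains, sp2.

sp^2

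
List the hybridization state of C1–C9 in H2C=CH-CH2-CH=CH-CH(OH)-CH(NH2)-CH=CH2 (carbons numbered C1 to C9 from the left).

C1 (3 σ bonds, plus one π bond) has steric number 3: sp2.
C2: 3 σ bonds, plus one π bond — 3 electron domains, sp2.
C3: 4 σ bonds; 4 regions of electron density → sp3.
C4 (3 σ bonds, plus one π bond) has steric number 3: sp2.
C5: 3 σ bonds, plus one π bond; 3 regions of electron density → sp2.
C6: 4 σ bonds; 4 regions of electron density → sp3.
C7 carries 4 σ bonds, giving a steric number of 4, so it is sp3.
C8: 3 σ bonds, plus one π bond; 3 regions of electron density → sp2.
C9 (3 σ bonds, plus one π bond) has steric number 3: sp2.

C1 sp2, C2 sp2, C3 sp3, C4 sp2, C5 sp2, C6 sp3, C7 sp3, C8 sp2, C9 sp2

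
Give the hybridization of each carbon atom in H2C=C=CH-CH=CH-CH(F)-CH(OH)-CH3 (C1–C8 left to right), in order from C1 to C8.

C1 sp2, C2 sp, C3 sp2, C4 sp2, C5 sp2, C6 sp3, C7 sp3, C8 sp3

C1 (3 σ bonds, plus one π bond) has steric number 3: sp2.
C2 has 2 σ bonds, plus two π bonds: steric number 2 → sp.
C3: 3 σ bonds, plus one π bond — 3 electron domains, sp2.
C4 (3 σ bonds, plus one π bond) has steric number 3: sp2.
C5: 3 σ bonds, plus one π bond; 3 regions of electron density → sp2.
C6: 4 σ bonds — 4 electron domains, sp3.
C7: 4 σ bonds; 4 regions of electron density → sp3.
C8 (4 σ bonds) has steric number 4: sp3.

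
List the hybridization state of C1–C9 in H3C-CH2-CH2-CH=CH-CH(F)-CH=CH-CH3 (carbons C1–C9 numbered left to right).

C1 carries 4 σ bonds, giving a steric number of 4, so it is sp3.
C2 (4 σ bonds) has steric number 4: sp3.
C3 has 4 σ bonds: steric number 4 → sp3.
C4 — 3 σ bonds, plus one π bond. Steric number 3, so sp2.
C5: 3 σ bonds, plus one π bond — 3 electron domains, sp2.
C6 — 4 σ bonds. Steric number 4, so sp3.
C7: 3 σ bonds, plus one π bond; 3 regions of electron density → sp2.
C8 (3 σ bonds, plus one π bond) has steric number 3: sp2.
C9: 4 σ bonds — 4 electron domains, sp3.

C1 sp3, C2 sp3, C3 sp3, C4 sp2, C5 sp2, C6 sp3, C7 sp2, C8 sp2, C9 sp3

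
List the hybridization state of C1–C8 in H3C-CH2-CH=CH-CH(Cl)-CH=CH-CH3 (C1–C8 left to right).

C1 sp3, C2 sp3, C3 sp2, C4 sp2, C5 sp3, C6 sp2, C7 sp2, C8 sp3

C1 — 4 σ bonds. Steric number 4, so sp3.
C2: 4 σ bonds; 4 regions of electron density → sp3.
C3 — 3 σ bonds, plus one π bond. Steric number 3, so sp2.
C4: 3 σ bonds, plus one π bond; 3 regions of electron density → sp2.
C5 (4 σ bonds) has steric number 4: sp3.
C6 — 3 σ bonds, plus one π bond. Steric number 3, so sp2.
C7 carries 3 σ bonds, plus one π bond, giving a steric number of 3, so it is sp2.
C8 — 4 σ bonds. Steric number 4, so sp3.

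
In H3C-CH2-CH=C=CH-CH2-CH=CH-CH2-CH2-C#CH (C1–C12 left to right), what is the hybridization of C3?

C3: 3 σ bonds, plus one π bond — 3 electron domains, sp2.

sp²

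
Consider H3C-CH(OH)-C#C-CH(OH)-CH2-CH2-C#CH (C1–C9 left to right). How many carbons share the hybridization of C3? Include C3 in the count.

C3 is sp (two π bonds).
C1: sp3
C2: sp3
C3: sp ✓
C4: sp ✓
C5: sp3
C6: sp3
C7: sp3
C8: sp ✓
C9: sp ✓
4 carbons are sp.

4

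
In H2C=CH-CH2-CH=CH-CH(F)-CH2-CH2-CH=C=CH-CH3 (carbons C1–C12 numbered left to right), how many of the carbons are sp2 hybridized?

6

C1: sp2 ✓
C2: sp2 ✓
C3: sp3
C4: sp2 ✓
C5: sp2 ✓
C6: sp3
C7: sp3
C8: sp3
C9: sp2 ✓
C10: sp
C11: sp2 ✓
C12: sp3
C1, C2, C4, C5, C9, C11 → 6 sp2 carbons.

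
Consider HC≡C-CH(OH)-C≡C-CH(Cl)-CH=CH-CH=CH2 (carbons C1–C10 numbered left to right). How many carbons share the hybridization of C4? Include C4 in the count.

C4 is sp (two π bonds).
C1: sp ✓
C2: sp ✓
C3: sp3
C4: sp ✓
C5: sp ✓
C6: sp3
C7: sp2
C8: sp2
C9: sp2
C10: sp2
4 carbons are sp.

4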